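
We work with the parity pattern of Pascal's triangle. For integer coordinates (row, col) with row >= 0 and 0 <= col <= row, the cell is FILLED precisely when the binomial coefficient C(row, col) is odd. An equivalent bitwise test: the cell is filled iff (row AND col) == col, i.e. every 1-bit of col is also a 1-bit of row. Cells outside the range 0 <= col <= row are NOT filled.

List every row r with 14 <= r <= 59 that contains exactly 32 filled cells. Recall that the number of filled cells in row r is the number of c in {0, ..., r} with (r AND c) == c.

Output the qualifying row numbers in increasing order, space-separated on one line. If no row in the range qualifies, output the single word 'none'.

Answer: 31 47 55 59

Derivation:
Row r has 2^popcount(r) filled cells, so we need popcount(r) = log2(32) = 5.
Scan r = 14..59 and keep those with exactly 5 one-bits:
r=14=1110 popcount=3 -> skip
r=15=1111 popcount=4 -> skip
r=16=10000 popcount=1 -> skip
r=17=10001 popcount=2 -> skip
r=18=10010 popcount=2 -> skip
r=19=10011 popcount=3 -> skip
r=20=10100 popcount=2 -> skip
r=21=10101 popcount=3 -> skip
r=22=10110 popcount=3 -> skip
r=23=10111 popcount=4 -> skip
r=24=11000 popcount=2 -> skip
r=25=11001 popcount=3 -> skip
r=26=11010 popcount=3 -> skip
r=27=11011 popcount=4 -> skip
r=28=11100 popcount=3 -> skip
r=29=11101 popcount=4 -> skip
r=30=11110 popcount=4 -> skip
r=31=11111 popcount=5 -> KEEP
r=32=100000 popcount=1 -> skip
r=33=100001 popcount=2 -> skip
r=34=100010 popcount=2 -> skip
r=35=100011 popcount=3 -> skip
r=36=100100 popcount=2 -> skip
r=37=100101 popcount=3 -> skip
r=38=100110 popcount=3 -> skip
r=39=100111 popcount=4 -> skip
r=40=101000 popcount=2 -> skip
r=41=101001 popcount=3 -> skip
r=42=101010 popcount=3 -> skip
r=43=101011 popcount=4 -> skip
r=44=101100 popcount=3 -> skip
r=45=101101 popcount=4 -> skip
r=46=101110 popcount=4 -> skip
r=47=101111 popcount=5 -> KEEP
r=48=110000 popcount=2 -> skip
r=49=110001 popcount=3 -> skip
r=50=110010 popcount=3 -> skip
r=51=110011 popcount=4 -> skip
r=52=110100 popcount=3 -> skip
r=53=110101 popcount=4 -> skip
r=54=110110 popcount=4 -> skip
r=55=110111 popcount=5 -> KEEP
r=56=111000 popcount=3 -> skip
r=57=111001 popcount=4 -> skip
r=58=111010 popcount=4 -> skip
r=59=111011 popcount=5 -> KEEP
Kept rows: 31 47 55 59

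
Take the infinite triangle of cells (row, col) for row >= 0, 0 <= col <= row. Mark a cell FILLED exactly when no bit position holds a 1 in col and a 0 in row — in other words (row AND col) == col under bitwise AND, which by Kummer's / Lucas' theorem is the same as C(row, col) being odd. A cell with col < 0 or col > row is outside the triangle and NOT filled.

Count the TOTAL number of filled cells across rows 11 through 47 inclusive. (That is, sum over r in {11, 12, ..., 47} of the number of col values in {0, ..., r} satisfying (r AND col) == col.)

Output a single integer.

Answer: 368

Derivation:
r11=1011 pc3: +8 =8
r12=1100 pc2: +4 =12
r13=1101 pc3: +8 =20
r14=1110 pc3: +8 =28
r15=1111 pc4: +16 =44
r16=10000 pc1: +2 =46
r17=10001 pc2: +4 =50
r18=10010 pc2: +4 =54
r19=10011 pc3: +8 =62
r20=10100 pc2: +4 =66
r21=10101 pc3: +8 =74
r22=10110 pc3: +8 =82
r23=10111 pc4: +16 =98
r24=11000 pc2: +4 =102
r25=11001 pc3: +8 =110
r26=11010 pc3: +8 =118
r27=11011 pc4: +16 =134
r28=11100 pc3: +8 =142
r29=11101 pc4: +16 =158
r30=11110 pc4: +16 =174
r31=11111 pc5: +32 =206
r32=100000 pc1: +2 =208
r33=100001 pc2: +4 =212
r34=100010 pc2: +4 =216
r35=100011 pc3: +8 =224
r36=100100 pc2: +4 =228
r37=100101 pc3: +8 =236
r38=100110 pc3: +8 =244
r39=100111 pc4: +16 =260
r40=101000 pc2: +4 =264
r41=101001 pc3: +8 =272
r42=101010 pc3: +8 =280
r43=101011 pc4: +16 =296
r44=101100 pc3: +8 =304
r45=101101 pc4: +16 =320
r46=101110 pc4: +16 =336
r47=101111 pc5: +32 =368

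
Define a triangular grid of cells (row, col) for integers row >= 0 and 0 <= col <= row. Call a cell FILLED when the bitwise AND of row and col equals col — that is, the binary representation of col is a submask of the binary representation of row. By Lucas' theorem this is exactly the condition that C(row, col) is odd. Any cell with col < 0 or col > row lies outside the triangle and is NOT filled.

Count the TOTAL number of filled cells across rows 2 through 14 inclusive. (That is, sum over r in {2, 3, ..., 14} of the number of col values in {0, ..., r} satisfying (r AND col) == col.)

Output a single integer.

Answer: 62

Derivation:
r2=10 pc1: +2 =2
r3=11 pc2: +4 =6
r4=100 pc1: +2 =8
r5=101 pc2: +4 =12
r6=110 pc2: +4 =16
r7=111 pc3: +8 =24
r8=1000 pc1: +2 =26
r9=1001 pc2: +4 =30
r10=1010 pc2: +4 =34
r11=1011 pc3: +8 =42
r12=1100 pc2: +4 =46
r13=1101 pc3: +8 =54
r14=1110 pc3: +8 =62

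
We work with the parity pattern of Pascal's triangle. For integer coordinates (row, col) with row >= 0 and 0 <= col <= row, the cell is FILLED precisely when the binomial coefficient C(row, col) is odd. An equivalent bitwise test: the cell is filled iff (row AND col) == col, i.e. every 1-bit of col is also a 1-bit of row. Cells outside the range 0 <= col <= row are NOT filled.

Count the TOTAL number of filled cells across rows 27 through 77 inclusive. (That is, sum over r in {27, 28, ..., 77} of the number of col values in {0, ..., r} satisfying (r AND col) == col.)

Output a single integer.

r27=11011 pc4: +16 =16
r28=11100 pc3: +8 =24
r29=11101 pc4: +16 =40
r30=11110 pc4: +16 =56
r31=11111 pc5: +32 =88
r32=100000 pc1: +2 =90
r33=100001 pc2: +4 =94
r34=100010 pc2: +4 =98
r35=100011 pc3: +8 =106
r36=100100 pc2: +4 =110
r37=100101 pc3: +8 =118
r38=100110 pc3: +8 =126
r39=100111 pc4: +16 =142
r40=101000 pc2: +4 =146
r41=101001 pc3: +8 =154
r42=101010 pc3: +8 =162
r43=101011 pc4: +16 =178
r44=101100 pc3: +8 =186
r45=101101 pc4: +16 =202
r46=101110 pc4: +16 =218
r47=101111 pc5: +32 =250
r48=110000 pc2: +4 =254
r49=110001 pc3: +8 =262
r50=110010 pc3: +8 =270
r51=110011 pc4: +16 =286
r52=110100 pc3: +8 =294
r53=110101 pc4: +16 =310
r54=110110 pc4: +16 =326
r55=110111 pc5: +32 =358
r56=111000 pc3: +8 =366
r57=111001 pc4: +16 =382
r58=111010 pc4: +16 =398
r59=111011 pc5: +32 =430
r60=111100 pc4: +16 =446
r61=111101 pc5: +32 =478
r62=111110 pc5: +32 =510
r63=111111 pc6: +64 =574
r64=1000000 pc1: +2 =576
r65=1000001 pc2: +4 =580
r66=1000010 pc2: +4 =584
r67=1000011 pc3: +8 =592
r68=1000100 pc2: +4 =596
r69=1000101 pc3: +8 =604
r70=1000110 pc3: +8 =612
r71=1000111 pc4: +16 =628
r72=1001000 pc2: +4 =632
r73=1001001 pc3: +8 =640
r74=1001010 pc3: +8 =648
r75=1001011 pc4: +16 =664
r76=1001100 pc3: +8 =672
r77=1001101 pc4: +16 =688

Answer: 688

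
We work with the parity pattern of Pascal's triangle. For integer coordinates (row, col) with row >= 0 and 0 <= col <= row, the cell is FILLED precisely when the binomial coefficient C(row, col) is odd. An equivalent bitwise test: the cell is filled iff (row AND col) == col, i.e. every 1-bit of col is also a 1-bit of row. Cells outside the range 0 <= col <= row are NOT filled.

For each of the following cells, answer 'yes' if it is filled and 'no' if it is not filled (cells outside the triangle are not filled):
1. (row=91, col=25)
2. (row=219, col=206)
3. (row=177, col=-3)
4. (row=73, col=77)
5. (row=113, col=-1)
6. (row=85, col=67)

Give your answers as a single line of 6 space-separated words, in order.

(91,25): row=0b1011011, col=0b11001, row AND col = 0b11001 = 25; 25 == 25 -> filled
(219,206): row=0b11011011, col=0b11001110, row AND col = 0b11001010 = 202; 202 != 206 -> empty
(177,-3): col outside [0, 177] -> not filled
(73,77): col outside [0, 73] -> not filled
(113,-1): col outside [0, 113] -> not filled
(85,67): row=0b1010101, col=0b1000011, row AND col = 0b1000001 = 65; 65 != 67 -> empty

Answer: yes no no no no no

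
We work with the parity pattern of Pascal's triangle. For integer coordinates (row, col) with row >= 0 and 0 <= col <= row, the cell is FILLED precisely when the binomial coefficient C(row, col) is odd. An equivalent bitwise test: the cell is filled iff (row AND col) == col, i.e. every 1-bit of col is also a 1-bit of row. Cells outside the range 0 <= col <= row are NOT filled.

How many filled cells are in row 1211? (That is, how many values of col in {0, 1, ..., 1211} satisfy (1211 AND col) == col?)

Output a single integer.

1211 in binary = 10010111011
popcount(1211) = number of 1-bits in 10010111011 = 7
A col c satisfies (1211 AND c) == c iff every set bit of c is also set in 1211; each of the 7 set bits of 1211 can independently be on or off in c.
count = 2^7 = 128

Answer: 128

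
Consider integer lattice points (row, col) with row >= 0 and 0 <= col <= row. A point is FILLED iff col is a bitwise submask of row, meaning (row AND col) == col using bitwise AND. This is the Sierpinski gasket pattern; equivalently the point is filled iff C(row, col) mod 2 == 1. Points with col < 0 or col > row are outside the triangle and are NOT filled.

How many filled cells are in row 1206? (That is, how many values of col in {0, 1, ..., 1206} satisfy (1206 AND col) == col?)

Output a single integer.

1206 in binary = 10010110110
popcount(1206) = number of 1-bits in 10010110110 = 6
A col c satisfies (1206 AND c) == c iff every set bit of c is also set in 1206; each of the 6 set bits of 1206 can independently be on or off in c.
count = 2^6 = 64

Answer: 64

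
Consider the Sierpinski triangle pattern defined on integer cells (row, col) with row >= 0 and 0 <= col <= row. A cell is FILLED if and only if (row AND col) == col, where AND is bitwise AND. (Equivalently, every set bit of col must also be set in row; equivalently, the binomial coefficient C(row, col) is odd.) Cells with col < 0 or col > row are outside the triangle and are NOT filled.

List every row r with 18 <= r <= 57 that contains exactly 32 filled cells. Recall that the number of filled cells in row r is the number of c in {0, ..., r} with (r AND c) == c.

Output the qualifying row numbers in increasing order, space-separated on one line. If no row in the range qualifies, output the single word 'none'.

Answer: 31 47 55

Derivation:
Row r has 2^popcount(r) filled cells, so we need popcount(r) = log2(32) = 5.
Scan r = 18..57 and keep those with exactly 5 one-bits:
r=18=10010 popcount=2 -> skip
r=19=10011 popcount=3 -> skip
r=20=10100 popcount=2 -> skip
r=21=10101 popcount=3 -> skip
r=22=10110 popcount=3 -> skip
r=23=10111 popcount=4 -> skip
r=24=11000 popcount=2 -> skip
r=25=11001 popcount=3 -> skip
r=26=11010 popcount=3 -> skip
r=27=11011 popcount=4 -> skip
r=28=11100 popcount=3 -> skip
r=29=11101 popcount=4 -> skip
r=30=11110 popcount=4 -> skip
r=31=11111 popcount=5 -> KEEP
r=32=100000 popcount=1 -> skip
r=33=100001 popcount=2 -> skip
r=34=100010 popcount=2 -> skip
r=35=100011 popcount=3 -> skip
r=36=100100 popcount=2 -> skip
r=37=100101 popcount=3 -> skip
r=38=100110 popcount=3 -> skip
r=39=100111 popcount=4 -> skip
r=40=101000 popcount=2 -> skip
r=41=101001 popcount=3 -> skip
r=42=101010 popcount=3 -> skip
r=43=101011 popcount=4 -> skip
r=44=101100 popcount=3 -> skip
r=45=101101 popcount=4 -> skip
r=46=101110 popcount=4 -> skip
r=47=101111 popcount=5 -> KEEP
r=48=110000 popcount=2 -> skip
r=49=110001 popcount=3 -> skip
r=50=110010 popcount=3 -> skip
r=51=110011 popcount=4 -> skip
r=52=110100 popcount=3 -> skip
r=53=110101 popcount=4 -> skip
r=54=110110 popcount=4 -> skip
r=55=110111 popcount=5 -> KEEP
r=56=111000 popcount=3 -> skip
r=57=111001 popcount=4 -> skip
Kept rows: 31 47 55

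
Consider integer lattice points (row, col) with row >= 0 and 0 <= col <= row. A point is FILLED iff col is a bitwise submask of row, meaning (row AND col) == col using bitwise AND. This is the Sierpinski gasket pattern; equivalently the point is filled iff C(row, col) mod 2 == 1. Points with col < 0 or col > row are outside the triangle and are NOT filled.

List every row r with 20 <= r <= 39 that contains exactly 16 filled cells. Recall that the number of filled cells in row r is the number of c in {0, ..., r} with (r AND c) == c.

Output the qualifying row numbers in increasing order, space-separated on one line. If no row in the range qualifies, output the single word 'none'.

Row r has 2^popcount(r) filled cells, so we need popcount(r) = log2(16) = 4.
Scan r = 20..39 and keep those with exactly 4 one-bits:
r=20=10100 popcount=2 -> skip
r=21=10101 popcount=3 -> skip
r=22=10110 popcount=3 -> skip
r=23=10111 popcount=4 -> KEEP
r=24=11000 popcount=2 -> skip
r=25=11001 popcount=3 -> skip
r=26=11010 popcount=3 -> skip
r=27=11011 popcount=4 -> KEEP
r=28=11100 popcount=3 -> skip
r=29=11101 popcount=4 -> KEEP
r=30=11110 popcount=4 -> KEEP
r=31=11111 popcount=5 -> skip
r=32=100000 popcount=1 -> skip
r=33=100001 popcount=2 -> skip
r=34=100010 popcount=2 -> skip
r=35=100011 popcount=3 -> skip
r=36=100100 popcount=2 -> skip
r=37=100101 popcount=3 -> skip
r=38=100110 popcount=3 -> skip
r=39=100111 popcount=4 -> KEEP
Kept rows: 23 27 29 30 39

Answer: 23 27 29 30 39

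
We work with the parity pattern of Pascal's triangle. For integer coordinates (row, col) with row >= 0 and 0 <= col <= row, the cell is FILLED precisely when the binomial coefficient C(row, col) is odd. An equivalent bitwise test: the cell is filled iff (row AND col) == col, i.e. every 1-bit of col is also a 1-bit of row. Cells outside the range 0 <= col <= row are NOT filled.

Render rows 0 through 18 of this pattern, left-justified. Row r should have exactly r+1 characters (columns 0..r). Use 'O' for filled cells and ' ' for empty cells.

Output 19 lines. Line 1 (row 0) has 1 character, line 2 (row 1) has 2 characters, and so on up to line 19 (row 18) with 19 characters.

r0=0: O
r1=1: OO
r2=10: O O
r3=11: OOOO
r4=100: O   O
r5=101: OO  OO
r6=110: O O O O
r7=111: OOOOOOOO
r8=1000: O       O
r9=1001: OO      OO
r10=1010: O O     O O
r11=1011: OOOO    OOOO
r12=1100: O   O   O   O
r13=1101: OO  OO  OO  OO
r14=1110: O O O O O O O O
r15=1111: OOOOOOOOOOOOOOOO
r16=10000: O               O
r17=10001: OO              OO
r18=10010: O O             O O

Answer: O
OO
O O
OOOO
O   O
OO  OO
O O O O
OOOOOOOO
O       O
OO      OO
O O     O O
OOOO    OOOO
O   O   O   O
OO  OO  OO  OO
O O O O O O O O
OOOOOOOOOOOOOOOO
O               O
OO              OO
O O             O O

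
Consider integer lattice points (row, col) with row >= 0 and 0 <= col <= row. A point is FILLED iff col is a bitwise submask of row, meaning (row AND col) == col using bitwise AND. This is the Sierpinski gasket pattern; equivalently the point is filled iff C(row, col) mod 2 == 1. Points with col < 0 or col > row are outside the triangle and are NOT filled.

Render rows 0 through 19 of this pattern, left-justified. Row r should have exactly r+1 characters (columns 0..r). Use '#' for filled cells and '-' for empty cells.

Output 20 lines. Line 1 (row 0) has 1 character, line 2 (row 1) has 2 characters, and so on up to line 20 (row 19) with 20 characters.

Answer: #
##
#-#
####
#---#
##--##
#-#-#-#
########
#-------#
##------##
#-#-----#-#
####----####
#---#---#---#
##--##--##--##
#-#-#-#-#-#-#-#
################
#---------------#
##--------------##
#-#-------------#-#
####------------####

Derivation:
r0=0: #
r1=1: ##
r2=10: #-#
r3=11: ####
r4=100: #---#
r5=101: ##--##
r6=110: #-#-#-#
r7=111: ########
r8=1000: #-------#
r9=1001: ##------##
r10=1010: #-#-----#-#
r11=1011: ####----####
r12=1100: #---#---#---#
r13=1101: ##--##--##--##
r14=1110: #-#-#-#-#-#-#-#
r15=1111: ################
r16=10000: #---------------#
r17=10001: ##--------------##
r18=10010: #-#-------------#-#
r19=10011: ####------------####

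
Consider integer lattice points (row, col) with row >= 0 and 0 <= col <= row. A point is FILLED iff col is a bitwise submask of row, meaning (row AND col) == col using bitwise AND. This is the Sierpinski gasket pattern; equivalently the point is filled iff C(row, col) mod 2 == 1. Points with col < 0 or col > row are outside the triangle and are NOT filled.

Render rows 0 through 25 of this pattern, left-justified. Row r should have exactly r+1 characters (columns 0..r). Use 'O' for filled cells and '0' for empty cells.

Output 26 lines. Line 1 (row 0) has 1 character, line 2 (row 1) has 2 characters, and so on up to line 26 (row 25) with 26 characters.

r0=0: O
r1=1: OO
r2=10: O0O
r3=11: OOOO
r4=100: O000O
r5=101: OO00OO
r6=110: O0O0O0O
r7=111: OOOOOOOO
r8=1000: O0000000O
r9=1001: OO000000OO
r10=1010: O0O00000O0O
r11=1011: OOOO0000OOOO
r12=1100: O000O000O000O
r13=1101: OO00OO00OO00OO
r14=1110: O0O0O0O0O0O0O0O
r15=1111: OOOOOOOOOOOOOOOO
r16=10000: O000000000000000O
r17=10001: OO00000000000000OO
r18=10010: O0O0000000000000O0O
r19=10011: OOOO000000000000OOOO
r20=10100: O000O00000000000O000O
r21=10101: OO00OO0000000000OO00OO
r22=10110: O0O0O0O000000000O0O0O0O
r23=10111: OOOOOOOO00000000OOOOOOOO
r24=11000: O0000000O0000000O0000000O
r25=11001: OO000000OO000000OO000000OO

Answer: O
OO
O0O
OOOO
O000O
OO00OO
O0O0O0O
OOOOOOOO
O0000000O
OO000000OO
O0O00000O0O
OOOO0000OOOO
O000O000O000O
OO00OO00OO00OO
O0O0O0O0O0O0O0O
OOOOOOOOOOOOOOOO
O000000000000000O
OO00000000000000OO
O0O0000000000000O0O
OOOO000000000000OOOO
O000O00000000000O000O
OO00OO0000000000OO00OO
O0O0O0O000000000O0O0O0O
OOOOOOOO00000000OOOOOOOO
O0000000O0000000O0000000O
OO000000OO000000OO000000OO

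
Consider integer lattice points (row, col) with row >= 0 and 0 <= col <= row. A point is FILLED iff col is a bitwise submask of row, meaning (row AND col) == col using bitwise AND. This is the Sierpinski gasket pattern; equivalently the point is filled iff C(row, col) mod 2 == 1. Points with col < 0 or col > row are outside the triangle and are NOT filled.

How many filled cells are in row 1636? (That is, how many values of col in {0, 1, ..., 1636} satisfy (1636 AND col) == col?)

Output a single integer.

Answer: 32

Derivation:
1636 in binary = 11001100100
popcount(1636) = number of 1-bits in 11001100100 = 5
A col c satisfies (1636 AND c) == c iff every set bit of c is also set in 1636; each of the 5 set bits of 1636 can independently be on or off in c.
count = 2^5 = 32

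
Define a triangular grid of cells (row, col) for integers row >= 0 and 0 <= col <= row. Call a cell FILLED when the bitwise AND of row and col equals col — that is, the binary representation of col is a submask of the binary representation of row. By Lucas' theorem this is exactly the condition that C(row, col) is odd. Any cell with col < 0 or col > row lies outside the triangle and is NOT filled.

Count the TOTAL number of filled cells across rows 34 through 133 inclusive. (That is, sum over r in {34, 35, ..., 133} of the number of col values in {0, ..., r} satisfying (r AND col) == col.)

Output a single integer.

r34=100010 pc2: +4 =4
r35=100011 pc3: +8 =12
r36=100100 pc2: +4 =16
r37=100101 pc3: +8 =24
r38=100110 pc3: +8 =32
r39=100111 pc4: +16 =48
r40=101000 pc2: +4 =52
r41=101001 pc3: +8 =60
r42=101010 pc3: +8 =68
r43=101011 pc4: +16 =84
r44=101100 pc3: +8 =92
r45=101101 pc4: +16 =108
r46=101110 pc4: +16 =124
r47=101111 pc5: +32 =156
r48=110000 pc2: +4 =160
r49=110001 pc3: +8 =168
r50=110010 pc3: +8 =176
r51=110011 pc4: +16 =192
r52=110100 pc3: +8 =200
r53=110101 pc4: +16 =216
r54=110110 pc4: +16 =232
r55=110111 pc5: +32 =264
r56=111000 pc3: +8 =272
r57=111001 pc4: +16 =288
r58=111010 pc4: +16 =304
r59=111011 pc5: +32 =336
r60=111100 pc4: +16 =352
r61=111101 pc5: +32 =384
r62=111110 pc5: +32 =416
r63=111111 pc6: +64 =480
r64=1000000 pc1: +2 =482
r65=1000001 pc2: +4 =486
r66=1000010 pc2: +4 =490
r67=1000011 pc3: +8 =498
r68=1000100 pc2: +4 =502
r69=1000101 pc3: +8 =510
r70=1000110 pc3: +8 =518
r71=1000111 pc4: +16 =534
r72=1001000 pc2: +4 =538
r73=1001001 pc3: +8 =546
r74=1001010 pc3: +8 =554
r75=1001011 pc4: +16 =570
r76=1001100 pc3: +8 =578
r77=1001101 pc4: +16 =594
r78=1001110 pc4: +16 =610
r79=1001111 pc5: +32 =642
r80=1010000 pc2: +4 =646
r81=1010001 pc3: +8 =654
r82=1010010 pc3: +8 =662
r83=1010011 pc4: +16 =678
r84=1010100 pc3: +8 =686
r85=1010101 pc4: +16 =702
r86=1010110 pc4: +16 =718
r87=1010111 pc5: +32 =750
r88=1011000 pc3: +8 =758
r89=1011001 pc4: +16 =774
r90=1011010 pc4: +16 =790
r91=1011011 pc5: +32 =822
r92=1011100 pc4: +16 =838
r93=1011101 pc5: +32 =870
r94=1011110 pc5: +32 =902
r95=1011111 pc6: +64 =966
r96=1100000 pc2: +4 =970
r97=1100001 pc3: +8 =978
r98=1100010 pc3: +8 =986
r99=1100011 pc4: +16 =1002
r100=1100100 pc3: +8 =1010
r101=1100101 pc4: +16 =1026
r102=1100110 pc4: +16 =1042
r103=1100111 pc5: +32 =1074
r104=1101000 pc3: +8 =1082
r105=1101001 pc4: +16 =1098
r106=1101010 pc4: +16 =1114
r107=1101011 pc5: +32 =1146
r108=1101100 pc4: +16 =1162
r109=1101101 pc5: +32 =1194
r110=1101110 pc5: +32 =1226
r111=1101111 pc6: +64 =1290
r112=1110000 pc3: +8 =1298
r113=1110001 pc4: +16 =1314
r114=1110010 pc4: +16 =1330
r115=1110011 pc5: +32 =1362
r116=1110100 pc4: +16 =1378
r117=1110101 pc5: +32 =1410
r118=1110110 pc5: +32 =1442
r119=1110111 pc6: +64 =1506
r120=1111000 pc4: +16 =1522
r121=1111001 pc5: +32 =1554
r122=1111010 pc5: +32 =1586
r123=1111011 pc6: +64 =1650
r124=1111100 pc5: +32 =1682
r125=1111101 pc6: +64 =1746
r126=1111110 pc6: +64 =1810
r127=1111111 pc7: +128 =1938
r128=10000000 pc1: +2 =1940
r129=10000001 pc2: +4 =1944
r130=10000010 pc2: +4 =1948
r131=10000011 pc3: +8 =1956
r132=10000100 pc2: +4 =1960
r133=10000101 pc3: +8 =1968

Answer: 1968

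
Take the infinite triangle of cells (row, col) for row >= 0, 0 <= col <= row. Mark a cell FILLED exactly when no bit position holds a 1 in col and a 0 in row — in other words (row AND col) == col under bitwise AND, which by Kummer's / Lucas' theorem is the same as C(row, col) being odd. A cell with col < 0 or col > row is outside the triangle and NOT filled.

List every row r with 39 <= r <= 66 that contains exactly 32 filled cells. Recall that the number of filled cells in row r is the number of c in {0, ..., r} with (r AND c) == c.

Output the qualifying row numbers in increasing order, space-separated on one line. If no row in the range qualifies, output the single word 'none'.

Answer: 47 55 59 61 62

Derivation:
Row r has 2^popcount(r) filled cells, so we need popcount(r) = log2(32) = 5.
Scan r = 39..66 and keep those with exactly 5 one-bits:
r=39=100111 popcount=4 -> skip
r=40=101000 popcount=2 -> skip
r=41=101001 popcount=3 -> skip
r=42=101010 popcount=3 -> skip
r=43=101011 popcount=4 -> skip
r=44=101100 popcount=3 -> skip
r=45=101101 popcount=4 -> skip
r=46=101110 popcount=4 -> skip
r=47=101111 popcount=5 -> KEEP
r=48=110000 popcount=2 -> skip
r=49=110001 popcount=3 -> skip
r=50=110010 popcount=3 -> skip
r=51=110011 popcount=4 -> skip
r=52=110100 popcount=3 -> skip
r=53=110101 popcount=4 -> skip
r=54=110110 popcount=4 -> skip
r=55=110111 popcount=5 -> KEEP
r=56=111000 popcount=3 -> skip
r=57=111001 popcount=4 -> skip
r=58=111010 popcount=4 -> skip
r=59=111011 popcount=5 -> KEEP
r=60=111100 popcount=4 -> skip
r=61=111101 popcount=5 -> KEEP
r=62=111110 popcount=5 -> KEEP
r=63=111111 popcount=6 -> skip
r=64=1000000 popcount=1 -> skip
r=65=1000001 popcount=2 -> skip
r=66=1000010 popcount=2 -> skip
Kept rows: 47 55 59 61 62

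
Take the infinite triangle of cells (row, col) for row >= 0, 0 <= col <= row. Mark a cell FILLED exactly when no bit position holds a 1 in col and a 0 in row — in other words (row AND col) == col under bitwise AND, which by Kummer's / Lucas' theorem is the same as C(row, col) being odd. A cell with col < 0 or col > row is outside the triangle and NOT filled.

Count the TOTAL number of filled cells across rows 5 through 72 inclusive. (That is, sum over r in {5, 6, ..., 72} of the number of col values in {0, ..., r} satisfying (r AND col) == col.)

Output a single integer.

r5=101 pc2: +4 =4
r6=110 pc2: +4 =8
r7=111 pc3: +8 =16
r8=1000 pc1: +2 =18
r9=1001 pc2: +4 =22
r10=1010 pc2: +4 =26
r11=1011 pc3: +8 =34
r12=1100 pc2: +4 =38
r13=1101 pc3: +8 =46
r14=1110 pc3: +8 =54
r15=1111 pc4: +16 =70
r16=10000 pc1: +2 =72
r17=10001 pc2: +4 =76
r18=10010 pc2: +4 =80
r19=10011 pc3: +8 =88
r20=10100 pc2: +4 =92
r21=10101 pc3: +8 =100
r22=10110 pc3: +8 =108
r23=10111 pc4: +16 =124
r24=11000 pc2: +4 =128
r25=11001 pc3: +8 =136
r26=11010 pc3: +8 =144
r27=11011 pc4: +16 =160
r28=11100 pc3: +8 =168
r29=11101 pc4: +16 =184
r30=11110 pc4: +16 =200
r31=11111 pc5: +32 =232
r32=100000 pc1: +2 =234
r33=100001 pc2: +4 =238
r34=100010 pc2: +4 =242
r35=100011 pc3: +8 =250
r36=100100 pc2: +4 =254
r37=100101 pc3: +8 =262
r38=100110 pc3: +8 =270
r39=100111 pc4: +16 =286
r40=101000 pc2: +4 =290
r41=101001 pc3: +8 =298
r42=101010 pc3: +8 =306
r43=101011 pc4: +16 =322
r44=101100 pc3: +8 =330
r45=101101 pc4: +16 =346
r46=101110 pc4: +16 =362
r47=101111 pc5: +32 =394
r48=110000 pc2: +4 =398
r49=110001 pc3: +8 =406
r50=110010 pc3: +8 =414
r51=110011 pc4: +16 =430
r52=110100 pc3: +8 =438
r53=110101 pc4: +16 =454
r54=110110 pc4: +16 =470
r55=110111 pc5: +32 =502
r56=111000 pc3: +8 =510
r57=111001 pc4: +16 =526
r58=111010 pc4: +16 =542
r59=111011 pc5: +32 =574
r60=111100 pc4: +16 =590
r61=111101 pc5: +32 =622
r62=111110 pc5: +32 =654
r63=111111 pc6: +64 =718
r64=1000000 pc1: +2 =720
r65=1000001 pc2: +4 =724
r66=1000010 pc2: +4 =728
r67=1000011 pc3: +8 =736
r68=1000100 pc2: +4 =740
r69=1000101 pc3: +8 =748
r70=1000110 pc3: +8 =756
r71=1000111 pc4: +16 =772
r72=1001000 pc2: +4 =776

Answer: 776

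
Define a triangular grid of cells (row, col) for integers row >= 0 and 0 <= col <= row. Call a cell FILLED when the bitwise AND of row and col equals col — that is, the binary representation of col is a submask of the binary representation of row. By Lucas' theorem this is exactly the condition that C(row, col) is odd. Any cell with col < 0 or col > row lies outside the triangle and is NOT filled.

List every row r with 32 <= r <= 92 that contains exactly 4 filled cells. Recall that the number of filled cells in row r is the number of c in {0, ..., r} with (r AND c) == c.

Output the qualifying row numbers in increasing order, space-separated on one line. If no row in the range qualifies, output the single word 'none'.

Row r has 2^popcount(r) filled cells, so we need popcount(r) = log2(4) = 2.
Scan r = 32..92 and keep those with exactly 2 one-bits:
r=32=100000 popcount=1 -> skip
r=33=100001 popcount=2 -> KEEP
r=34=100010 popcount=2 -> KEEP
r=35=100011 popcount=3 -> skip
r=36=100100 popcount=2 -> KEEP
r=37=100101 popcount=3 -> skip
r=38=100110 popcount=3 -> skip
r=39=100111 popcount=4 -> skip
r=40=101000 popcount=2 -> KEEP
r=41=101001 popcount=3 -> skip
r=42=101010 popcount=3 -> skip
r=43=101011 popcount=4 -> skip
r=44=101100 popcount=3 -> skip
r=45=101101 popcount=4 -> skip
r=46=101110 popcount=4 -> skip
r=47=101111 popcount=5 -> skip
r=48=110000 popcount=2 -> KEEP
r=49=110001 popcount=3 -> skip
r=50=110010 popcount=3 -> skip
r=51=110011 popcount=4 -> skip
r=52=110100 popcount=3 -> skip
r=53=110101 popcount=4 -> skip
r=54=110110 popcount=4 -> skip
r=55=110111 popcount=5 -> skip
r=56=111000 popcount=3 -> skip
r=57=111001 popcount=4 -> skip
r=58=111010 popcount=4 -> skip
r=59=111011 popcount=5 -> skip
r=60=111100 popcount=4 -> skip
r=61=111101 popcount=5 -> skip
r=62=111110 popcount=5 -> skip
r=63=111111 popcount=6 -> skip
r=64=1000000 popcount=1 -> skip
r=65=1000001 popcount=2 -> KEEP
r=66=1000010 popcount=2 -> KEEP
r=67=1000011 popcount=3 -> skip
r=68=1000100 popcount=2 -> KEEP
r=69=1000101 popcount=3 -> skip
r=70=1000110 popcount=3 -> skip
r=71=1000111 popcount=4 -> skip
r=72=1001000 popcount=2 -> KEEP
r=73=1001001 popcount=3 -> skip
r=74=1001010 popcount=3 -> skip
r=75=1001011 popcount=4 -> skip
r=76=1001100 popcount=3 -> skip
r=77=1001101 popcount=4 -> skip
r=78=1001110 popcount=4 -> skip
r=79=1001111 popcount=5 -> skip
r=80=1010000 popcount=2 -> KEEP
r=81=1010001 popcount=3 -> skip
r=82=1010010 popcount=3 -> skip
r=83=1010011 popcount=4 -> skip
r=84=1010100 popcount=3 -> skip
r=85=1010101 popcount=4 -> skip
r=86=1010110 popcount=4 -> skip
r=87=1010111 popcount=5 -> skip
r=88=1011000 popcount=3 -> skip
r=89=1011001 popcount=4 -> skip
r=90=1011010 popcount=4 -> skip
r=91=1011011 popcount=5 -> skip
r=92=1011100 popcount=4 -> skip
Kept rows: 33 34 36 40 48 65 66 68 72 80

Answer: 33 34 36 40 48 65 66 68 72 80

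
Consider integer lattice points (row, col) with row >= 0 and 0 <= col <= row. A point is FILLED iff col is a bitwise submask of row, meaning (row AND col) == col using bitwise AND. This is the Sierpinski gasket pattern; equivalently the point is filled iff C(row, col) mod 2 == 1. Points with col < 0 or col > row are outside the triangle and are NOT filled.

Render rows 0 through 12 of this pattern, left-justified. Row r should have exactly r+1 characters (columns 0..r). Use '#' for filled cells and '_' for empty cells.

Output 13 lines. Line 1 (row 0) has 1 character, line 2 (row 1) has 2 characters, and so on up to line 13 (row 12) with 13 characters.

r0=0: #
r1=1: ##
r2=10: #_#
r3=11: ####
r4=100: #___#
r5=101: ##__##
r6=110: #_#_#_#
r7=111: ########
r8=1000: #_______#
r9=1001: ##______##
r10=1010: #_#_____#_#
r11=1011: ####____####
r12=1100: #___#___#___#

Answer: #
##
#_#
####
#___#
##__##
#_#_#_#
########
#_______#
##______##
#_#_____#_#
####____####
#___#___#___#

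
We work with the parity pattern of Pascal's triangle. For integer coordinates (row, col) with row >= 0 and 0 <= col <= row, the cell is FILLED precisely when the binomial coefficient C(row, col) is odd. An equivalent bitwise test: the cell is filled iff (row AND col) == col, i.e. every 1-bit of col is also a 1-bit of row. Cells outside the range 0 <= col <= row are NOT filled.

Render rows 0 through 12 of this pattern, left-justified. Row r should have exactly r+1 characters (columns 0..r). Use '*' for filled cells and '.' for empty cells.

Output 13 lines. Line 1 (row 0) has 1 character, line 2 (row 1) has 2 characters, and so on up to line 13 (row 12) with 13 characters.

Answer: *
**
*.*
****
*...*
**..**
*.*.*.*
********
*.......*
**......**
*.*.....*.*
****....****
*...*...*...*

Derivation:
r0=0: *
r1=1: **
r2=10: *.*
r3=11: ****
r4=100: *...*
r5=101: **..**
r6=110: *.*.*.*
r7=111: ********
r8=1000: *.......*
r9=1001: **......**
r10=1010: *.*.....*.*
r11=1011: ****....****
r12=1100: *...*...*...*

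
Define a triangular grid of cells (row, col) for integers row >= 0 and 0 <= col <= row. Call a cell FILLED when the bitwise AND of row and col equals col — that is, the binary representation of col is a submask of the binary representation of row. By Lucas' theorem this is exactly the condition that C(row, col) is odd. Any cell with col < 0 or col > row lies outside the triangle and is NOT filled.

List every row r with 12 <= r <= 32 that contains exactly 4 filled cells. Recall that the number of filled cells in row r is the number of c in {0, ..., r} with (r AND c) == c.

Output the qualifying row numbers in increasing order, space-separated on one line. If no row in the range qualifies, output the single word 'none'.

Row r has 2^popcount(r) filled cells, so we need popcount(r) = log2(4) = 2.
Scan r = 12..32 and keep those with exactly 2 one-bits:
r=12=1100 popcount=2 -> KEEP
r=13=1101 popcount=3 -> skip
r=14=1110 popcount=3 -> skip
r=15=1111 popcount=4 -> skip
r=16=10000 popcount=1 -> skip
r=17=10001 popcount=2 -> KEEP
r=18=10010 popcount=2 -> KEEP
r=19=10011 popcount=3 -> skip
r=20=10100 popcount=2 -> KEEP
r=21=10101 popcount=3 -> skip
r=22=10110 popcount=3 -> skip
r=23=10111 popcount=4 -> skip
r=24=11000 popcount=2 -> KEEP
r=25=11001 popcount=3 -> skip
r=26=11010 popcount=3 -> skip
r=27=11011 popcount=4 -> skip
r=28=11100 popcount=3 -> skip
r=29=11101 popcount=4 -> skip
r=30=11110 popcount=4 -> skip
r=31=11111 popcount=5 -> skip
r=32=100000 popcount=1 -> skip
Kept rows: 12 17 18 20 24

Answer: 12 17 18 20 24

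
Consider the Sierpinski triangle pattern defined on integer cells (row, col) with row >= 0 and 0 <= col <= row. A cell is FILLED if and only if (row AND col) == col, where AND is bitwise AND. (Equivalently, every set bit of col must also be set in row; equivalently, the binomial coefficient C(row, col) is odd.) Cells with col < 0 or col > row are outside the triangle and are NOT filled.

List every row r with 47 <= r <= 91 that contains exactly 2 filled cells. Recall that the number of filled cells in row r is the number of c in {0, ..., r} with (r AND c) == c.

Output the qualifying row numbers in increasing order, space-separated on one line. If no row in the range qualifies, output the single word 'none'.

Row r has 2^popcount(r) filled cells, so we need popcount(r) = log2(2) = 1.
Scan r = 47..91 and keep those with exactly 1 one-bits:
r=47=101111 popcount=5 -> skip
r=48=110000 popcount=2 -> skip
r=49=110001 popcount=3 -> skip
r=50=110010 popcount=3 -> skip
r=51=110011 popcount=4 -> skip
r=52=110100 popcount=3 -> skip
r=53=110101 popcount=4 -> skip
r=54=110110 popcount=4 -> skip
r=55=110111 popcount=5 -> skip
r=56=111000 popcount=3 -> skip
r=57=111001 popcount=4 -> skip
r=58=111010 popcount=4 -> skip
r=59=111011 popcount=5 -> skip
r=60=111100 popcount=4 -> skip
r=61=111101 popcount=5 -> skip
r=62=111110 popcount=5 -> skip
r=63=111111 popcount=6 -> skip
r=64=1000000 popcount=1 -> KEEP
r=65=1000001 popcount=2 -> skip
r=66=1000010 popcount=2 -> skip
r=67=1000011 popcount=3 -> skip
r=68=1000100 popcount=2 -> skip
r=69=1000101 popcount=3 -> skip
r=70=1000110 popcount=3 -> skip
r=71=1000111 popcount=4 -> skip
r=72=1001000 popcount=2 -> skip
r=73=1001001 popcount=3 -> skip
r=74=1001010 popcount=3 -> skip
r=75=1001011 popcount=4 -> skip
r=76=1001100 popcount=3 -> skip
r=77=1001101 popcount=4 -> skip
r=78=1001110 popcount=4 -> skip
r=79=1001111 popcount=5 -> skip
r=80=1010000 popcount=2 -> skip
r=81=1010001 popcount=3 -> skip
r=82=1010010 popcount=3 -> skip
r=83=1010011 popcount=4 -> skip
r=84=1010100 popcount=3 -> skip
r=85=1010101 popcount=4 -> skip
r=86=1010110 popcount=4 -> skip
r=87=1010111 popcount=5 -> skip
r=88=1011000 popcount=3 -> skip
r=89=1011001 popcount=4 -> skip
r=90=1011010 popcount=4 -> skip
r=91=1011011 popcount=5 -> skip
Kept rows: 64

Answer: 64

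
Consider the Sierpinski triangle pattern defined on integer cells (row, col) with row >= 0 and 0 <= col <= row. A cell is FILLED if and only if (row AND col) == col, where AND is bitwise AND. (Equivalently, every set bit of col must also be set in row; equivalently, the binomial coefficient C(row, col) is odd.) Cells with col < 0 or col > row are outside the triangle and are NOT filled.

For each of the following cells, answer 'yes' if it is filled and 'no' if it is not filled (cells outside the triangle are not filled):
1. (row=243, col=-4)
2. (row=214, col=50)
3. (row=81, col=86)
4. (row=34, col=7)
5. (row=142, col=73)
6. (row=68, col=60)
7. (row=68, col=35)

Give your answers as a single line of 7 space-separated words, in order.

(243,-4): col outside [0, 243] -> not filled
(214,50): row=0b11010110, col=0b110010, row AND col = 0b10010 = 18; 18 != 50 -> empty
(81,86): col outside [0, 81] -> not filled
(34,7): row=0b100010, col=0b111, row AND col = 0b10 = 2; 2 != 7 -> empty
(142,73): row=0b10001110, col=0b1001001, row AND col = 0b1000 = 8; 8 != 73 -> empty
(68,60): row=0b1000100, col=0b111100, row AND col = 0b100 = 4; 4 != 60 -> empty
(68,35): row=0b1000100, col=0b100011, row AND col = 0b0 = 0; 0 != 35 -> empty

Answer: no no no no no no no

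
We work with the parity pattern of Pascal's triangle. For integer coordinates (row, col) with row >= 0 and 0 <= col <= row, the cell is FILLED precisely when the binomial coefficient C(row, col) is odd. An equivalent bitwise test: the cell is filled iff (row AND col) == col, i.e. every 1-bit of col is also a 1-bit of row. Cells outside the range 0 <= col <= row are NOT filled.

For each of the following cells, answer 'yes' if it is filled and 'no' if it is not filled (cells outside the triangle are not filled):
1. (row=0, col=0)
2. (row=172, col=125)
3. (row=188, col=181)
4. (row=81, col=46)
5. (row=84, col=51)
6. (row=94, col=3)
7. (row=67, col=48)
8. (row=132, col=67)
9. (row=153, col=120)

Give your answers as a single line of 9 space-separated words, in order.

(0,0): row=0b0, col=0b0, row AND col = 0b0 = 0; 0 == 0 -> filled
(172,125): row=0b10101100, col=0b1111101, row AND col = 0b101100 = 44; 44 != 125 -> empty
(188,181): row=0b10111100, col=0b10110101, row AND col = 0b10110100 = 180; 180 != 181 -> empty
(81,46): row=0b1010001, col=0b101110, row AND col = 0b0 = 0; 0 != 46 -> empty
(84,51): row=0b1010100, col=0b110011, row AND col = 0b10000 = 16; 16 != 51 -> empty
(94,3): row=0b1011110, col=0b11, row AND col = 0b10 = 2; 2 != 3 -> empty
(67,48): row=0b1000011, col=0b110000, row AND col = 0b0 = 0; 0 != 48 -> empty
(132,67): row=0b10000100, col=0b1000011, row AND col = 0b0 = 0; 0 != 67 -> empty
(153,120): row=0b10011001, col=0b1111000, row AND col = 0b11000 = 24; 24 != 120 -> empty

Answer: yes no no no no no no no no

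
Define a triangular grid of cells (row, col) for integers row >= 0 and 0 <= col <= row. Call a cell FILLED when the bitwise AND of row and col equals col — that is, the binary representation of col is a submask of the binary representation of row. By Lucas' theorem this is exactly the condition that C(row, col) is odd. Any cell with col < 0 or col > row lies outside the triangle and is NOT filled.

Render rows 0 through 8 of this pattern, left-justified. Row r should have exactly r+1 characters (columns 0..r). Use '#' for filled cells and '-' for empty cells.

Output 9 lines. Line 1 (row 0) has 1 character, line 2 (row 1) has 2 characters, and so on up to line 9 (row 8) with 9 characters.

Answer: #
##
#-#
####
#---#
##--##
#-#-#-#
########
#-------#

Derivation:
r0=0: #
r1=1: ##
r2=10: #-#
r3=11: ####
r4=100: #---#
r5=101: ##--##
r6=110: #-#-#-#
r7=111: ########
r8=1000: #-------#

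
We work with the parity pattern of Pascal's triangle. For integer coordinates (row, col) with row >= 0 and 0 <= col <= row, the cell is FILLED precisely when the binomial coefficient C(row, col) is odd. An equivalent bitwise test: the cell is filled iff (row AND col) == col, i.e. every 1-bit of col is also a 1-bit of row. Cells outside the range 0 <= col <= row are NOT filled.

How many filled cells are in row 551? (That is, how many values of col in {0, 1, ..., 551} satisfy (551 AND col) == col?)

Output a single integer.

551 in binary = 1000100111
popcount(551) = number of 1-bits in 1000100111 = 5
A col c satisfies (551 AND c) == c iff every set bit of c is also set in 551; each of the 5 set bits of 551 can independently be on or off in c.
count = 2^5 = 32

Answer: 32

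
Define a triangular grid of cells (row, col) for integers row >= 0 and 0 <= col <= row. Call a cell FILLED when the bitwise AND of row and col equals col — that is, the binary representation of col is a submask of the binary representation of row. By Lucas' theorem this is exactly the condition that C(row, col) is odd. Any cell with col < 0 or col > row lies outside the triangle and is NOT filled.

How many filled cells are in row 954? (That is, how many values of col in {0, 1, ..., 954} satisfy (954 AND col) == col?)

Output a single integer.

954 in binary = 1110111010
popcount(954) = number of 1-bits in 1110111010 = 7
A col c satisfies (954 AND c) == c iff every set bit of c is also set in 954; each of the 7 set bits of 954 can independently be on or off in c.
count = 2^7 = 128

Answer: 128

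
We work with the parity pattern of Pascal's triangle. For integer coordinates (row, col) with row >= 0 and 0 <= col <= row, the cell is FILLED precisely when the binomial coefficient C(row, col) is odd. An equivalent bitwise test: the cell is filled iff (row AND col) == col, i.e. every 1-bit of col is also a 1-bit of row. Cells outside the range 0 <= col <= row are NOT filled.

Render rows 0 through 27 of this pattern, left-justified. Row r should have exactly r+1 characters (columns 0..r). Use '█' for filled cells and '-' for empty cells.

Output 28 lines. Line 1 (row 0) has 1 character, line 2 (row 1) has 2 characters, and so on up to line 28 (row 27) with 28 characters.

Answer: █
██
█-█
████
█---█
██--██
█-█-█-█
████████
█-------█
██------██
█-█-----█-█
████----████
█---█---█---█
██--██--██--██
█-█-█-█-█-█-█-█
████████████████
█---------------█
██--------------██
█-█-------------█-█
████------------████
█---█-----------█---█
██--██----------██--██
█-█-█-█---------█-█-█-█
████████--------████████
█-------█-------█-------█
██------██------██------██
█-█-----█-█-----█-█-----█-█
████----████----████----████

Derivation:
r0=0: █
r1=1: ██
r2=10: █-█
r3=11: ████
r4=100: █---█
r5=101: ██--██
r6=110: █-█-█-█
r7=111: ████████
r8=1000: █-------█
r9=1001: ██------██
r10=1010: █-█-----█-█
r11=1011: ████----████
r12=1100: █---█---█---█
r13=1101: ██--██--██--██
r14=1110: █-█-█-█-█-█-█-█
r15=1111: ████████████████
r16=10000: █---------------█
r17=10001: ██--------------██
r18=10010: █-█-------------█-█
r19=10011: ████------------████
r20=10100: █---█-----------█---█
r21=10101: ██--██----------██--██
r22=10110: █-█-█-█---------█-█-█-█
r23=10111: ████████--------████████
r24=11000: █-------█-------█-------█
r25=11001: ██------██------██------██
r26=11010: █-█-----█-█-----█-█-----█-█
r27=11011: ████----████----████----████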